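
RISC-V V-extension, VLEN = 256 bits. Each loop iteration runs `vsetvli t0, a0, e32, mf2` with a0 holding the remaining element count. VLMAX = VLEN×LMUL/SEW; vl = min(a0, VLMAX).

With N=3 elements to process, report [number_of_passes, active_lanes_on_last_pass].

[iterations, last_vl] = [1, 3]

lanes per group: 256·1/2/32 = 4
3 elements at 4/iter → 1 passes, remainder 3 on the last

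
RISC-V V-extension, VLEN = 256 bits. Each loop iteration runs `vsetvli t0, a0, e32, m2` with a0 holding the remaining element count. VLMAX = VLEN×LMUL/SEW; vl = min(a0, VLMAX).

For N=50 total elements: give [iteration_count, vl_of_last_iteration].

[iterations, last_vl] = [4, 2]

VLMAX = VLEN×LMUL/SEW = 256×2/32 = 16
50 elements at 16/iter → 4 passes, remainder 2 on the last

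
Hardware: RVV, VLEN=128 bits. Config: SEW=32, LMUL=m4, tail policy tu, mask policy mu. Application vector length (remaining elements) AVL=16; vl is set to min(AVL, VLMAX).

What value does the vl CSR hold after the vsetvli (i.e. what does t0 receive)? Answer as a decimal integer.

VLMAX = (128 × 4) / 32 = 16 lanes
vl ← min(16, 16) = 16

vl = 16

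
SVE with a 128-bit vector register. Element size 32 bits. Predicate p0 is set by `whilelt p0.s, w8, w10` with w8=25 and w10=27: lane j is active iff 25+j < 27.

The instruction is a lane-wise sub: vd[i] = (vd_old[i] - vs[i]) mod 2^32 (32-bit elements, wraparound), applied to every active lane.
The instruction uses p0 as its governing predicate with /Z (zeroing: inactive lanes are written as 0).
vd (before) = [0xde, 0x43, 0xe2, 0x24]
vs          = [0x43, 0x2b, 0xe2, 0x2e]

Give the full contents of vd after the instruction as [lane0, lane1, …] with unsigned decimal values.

register lanes = 128/32 = 4
p0[j] = (25+j < 27); true for j=0..1 → 2 lanes set
lane  0: sub(0xde,0x43) ⇒ 0x9b
lane  1: sub(0x43,0x2b) ⇒ 0x18
lane  2: tail/zero ⇒ 0x00
lane  3: tail/zero ⇒ 0x00

vd = [155, 24, 0, 0]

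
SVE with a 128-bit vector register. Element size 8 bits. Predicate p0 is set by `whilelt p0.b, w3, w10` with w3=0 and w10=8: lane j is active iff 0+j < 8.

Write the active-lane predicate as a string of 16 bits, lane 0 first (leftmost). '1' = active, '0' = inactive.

predicate = 1111111100000000

lane count: 128 div 8 = 16
active while 0+j < 8, i.e. j ∈ [0,8) capped at 16 ⇒ 8
bits (lane 0 leftmost): 1111111100000000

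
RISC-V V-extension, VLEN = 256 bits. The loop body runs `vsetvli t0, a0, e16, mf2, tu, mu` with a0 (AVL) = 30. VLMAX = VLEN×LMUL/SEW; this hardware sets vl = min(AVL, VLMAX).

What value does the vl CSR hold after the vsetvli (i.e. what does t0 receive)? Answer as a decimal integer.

VLMAX = VLEN×LMUL/SEW = 256×1/2/16 = 8
vl ← min(30, 8) = 8

vl = 8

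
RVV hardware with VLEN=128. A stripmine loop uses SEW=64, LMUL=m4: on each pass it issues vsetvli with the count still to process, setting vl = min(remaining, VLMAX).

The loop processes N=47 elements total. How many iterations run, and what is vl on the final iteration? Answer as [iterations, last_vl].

[iterations, last_vl] = [6, 7]

lanes per group: 128·4/64 = 8
iterations = ceil(47/8) = 6; final-pass vl = 7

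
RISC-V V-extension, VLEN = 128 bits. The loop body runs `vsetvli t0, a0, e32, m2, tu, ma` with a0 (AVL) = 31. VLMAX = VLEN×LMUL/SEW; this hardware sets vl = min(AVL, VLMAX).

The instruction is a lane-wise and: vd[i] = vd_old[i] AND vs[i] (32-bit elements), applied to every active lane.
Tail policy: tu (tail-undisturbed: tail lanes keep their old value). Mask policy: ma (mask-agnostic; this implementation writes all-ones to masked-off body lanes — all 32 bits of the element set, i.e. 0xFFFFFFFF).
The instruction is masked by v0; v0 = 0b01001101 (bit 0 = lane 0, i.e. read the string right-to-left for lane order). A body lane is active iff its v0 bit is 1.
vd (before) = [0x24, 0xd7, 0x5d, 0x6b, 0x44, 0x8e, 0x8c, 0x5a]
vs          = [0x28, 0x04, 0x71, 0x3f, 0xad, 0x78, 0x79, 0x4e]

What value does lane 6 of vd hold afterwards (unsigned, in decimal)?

lanes per group: 128·2/32 = 8
vl ← min(31, 8) = 8
lane  0: and(0x24,0x28) ⇒ 0x20
lane  1: mask-off/ones ⇒ 0xffffffff
lane  2: and(0x5d,0x71) ⇒ 0x51
lane  3: and(0x6b,0x3f) ⇒ 0x2b
lane  4: mask-off/ones ⇒ 0xffffffff
lane  5: mask-off/ones ⇒ 0xffffffff
lane  6: and(0x8c,0x79) ⇒ 0x08
lane  7: mask-off/ones ⇒ 0xffffffff

vd[6] = 8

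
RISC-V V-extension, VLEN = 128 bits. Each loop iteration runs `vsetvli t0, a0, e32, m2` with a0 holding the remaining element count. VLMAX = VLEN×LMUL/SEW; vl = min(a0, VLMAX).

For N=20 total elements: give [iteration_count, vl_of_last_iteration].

VLMAX = (128 × 2) / 32 = 8 lanes
20 elements at 8/iter → 3 passes, remainder 4 on the last

[iterations, last_vl] = [3, 4]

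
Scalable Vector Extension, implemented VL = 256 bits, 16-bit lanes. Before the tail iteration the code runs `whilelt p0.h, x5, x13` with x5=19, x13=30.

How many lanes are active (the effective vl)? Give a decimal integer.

lane count: 256 div 16 = 16
p0[j] = (19+j < 30); true for j=0..10 → 11 lanes set

vl = 11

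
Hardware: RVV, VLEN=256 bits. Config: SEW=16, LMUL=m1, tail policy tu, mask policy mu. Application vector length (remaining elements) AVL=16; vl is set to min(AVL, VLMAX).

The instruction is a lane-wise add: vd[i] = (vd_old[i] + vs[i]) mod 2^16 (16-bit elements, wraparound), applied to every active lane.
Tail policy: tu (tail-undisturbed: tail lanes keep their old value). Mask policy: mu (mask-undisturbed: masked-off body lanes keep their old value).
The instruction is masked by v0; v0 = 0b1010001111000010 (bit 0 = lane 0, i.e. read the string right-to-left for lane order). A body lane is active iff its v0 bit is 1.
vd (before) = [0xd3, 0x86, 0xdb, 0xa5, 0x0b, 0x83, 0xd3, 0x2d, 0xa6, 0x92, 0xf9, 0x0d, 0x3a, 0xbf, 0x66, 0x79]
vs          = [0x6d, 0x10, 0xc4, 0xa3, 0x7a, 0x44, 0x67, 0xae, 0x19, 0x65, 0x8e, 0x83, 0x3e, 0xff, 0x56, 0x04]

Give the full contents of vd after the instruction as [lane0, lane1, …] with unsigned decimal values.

VLMAX = (256 × 1) / 16 = 16 lanes
vl = min(AVL, VLMAX) = min(16, 16) = 16
[0] mask-off/keep = 0xd3
[1] add(0x86,0x10) = 0x96
[2] mask-off/keep = 0xdb
[3] mask-off/keep = 0xa5
[4] mask-off/keep = 0x0b
[5] mask-off/keep = 0x83
[6] add(0xd3,0x67) = 0x13a
[7] add(0x2d,0xae) = 0xdb
[8] add(0xa6,0x19) = 0xbf
[9] add(0x92,0x65) = 0xf7
[10] mask-off/keep = 0xf9
[11] mask-off/keep = 0x0d
[12] mask-off/keep = 0x3a
[13] add(0xbf,0xff) = 0x1be
[14] mask-off/keep = 0x66
[15] add(0x79,0x04) = 0x7d

vd = [211, 150, 219, 165, 11, 131, 314, 219, 191, 247, 249, 13, 58, 446, 102, 125]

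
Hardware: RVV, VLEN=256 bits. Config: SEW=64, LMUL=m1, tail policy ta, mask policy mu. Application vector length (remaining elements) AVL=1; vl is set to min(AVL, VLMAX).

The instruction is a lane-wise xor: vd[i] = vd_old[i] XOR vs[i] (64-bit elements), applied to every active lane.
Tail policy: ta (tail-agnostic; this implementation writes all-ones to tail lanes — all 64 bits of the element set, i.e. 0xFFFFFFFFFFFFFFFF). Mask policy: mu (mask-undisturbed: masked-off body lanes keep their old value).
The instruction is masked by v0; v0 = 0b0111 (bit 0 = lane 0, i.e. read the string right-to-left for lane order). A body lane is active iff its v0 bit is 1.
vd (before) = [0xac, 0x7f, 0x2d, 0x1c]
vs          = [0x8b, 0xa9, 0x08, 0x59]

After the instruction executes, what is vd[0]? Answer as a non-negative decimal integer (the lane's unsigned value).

vd[0] = 39

VLMAX = (256 × 1) / 64 = 4 lanes
vl = min(AVL, VLMAX) = min(1, 4) = 1
  i=0: xor(0xac,0x8b) → 39
  i=1: tail/ones → 18446744073709551615
  i=2: tail/ones → 18446744073709551615
  i=3: tail/ones → 18446744073709551615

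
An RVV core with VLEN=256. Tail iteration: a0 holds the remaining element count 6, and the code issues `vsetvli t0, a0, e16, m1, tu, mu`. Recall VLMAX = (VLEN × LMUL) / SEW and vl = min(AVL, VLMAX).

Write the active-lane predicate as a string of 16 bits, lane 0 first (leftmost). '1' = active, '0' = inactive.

predicate = 1111110000000000

VLMAX = VLEN×LMUL/SEW = 256×1/16 = 16
AVL=6 ≤ VLMAX=16, so vl = 6
bits (lane 0 leftmost): 1111110000000000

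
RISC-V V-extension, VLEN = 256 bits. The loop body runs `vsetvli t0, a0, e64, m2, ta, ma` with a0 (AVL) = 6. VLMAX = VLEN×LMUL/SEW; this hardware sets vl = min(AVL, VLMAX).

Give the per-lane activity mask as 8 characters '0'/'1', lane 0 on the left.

predicate = 11111100

VLMAX = VLEN×LMUL/SEW = 256×2/64 = 8
AVL=6 ≤ VLMAX=8, so vl = 6
bits (lane 0 leftmost): 11111100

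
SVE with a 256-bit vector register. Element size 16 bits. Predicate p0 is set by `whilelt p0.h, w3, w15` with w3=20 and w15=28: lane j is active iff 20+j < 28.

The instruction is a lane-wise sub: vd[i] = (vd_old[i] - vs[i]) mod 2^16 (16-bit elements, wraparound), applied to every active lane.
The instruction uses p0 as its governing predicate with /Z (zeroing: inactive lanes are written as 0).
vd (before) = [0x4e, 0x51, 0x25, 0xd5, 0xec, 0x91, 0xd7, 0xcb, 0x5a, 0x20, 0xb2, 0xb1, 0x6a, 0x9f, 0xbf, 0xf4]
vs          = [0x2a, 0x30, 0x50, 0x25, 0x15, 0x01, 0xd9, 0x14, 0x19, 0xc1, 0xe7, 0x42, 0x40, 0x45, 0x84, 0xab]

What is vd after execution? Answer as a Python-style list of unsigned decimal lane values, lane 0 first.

register lanes = 256/16 = 16
active while 20+j < 28, i.e. j ∈ [0,8) capped at 16 ⇒ 8
vd[0] sub(0x4e,0x2a) -> 0x24
vd[1] sub(0x51,0x30) -> 0x21
vd[2] sub(0x25,0x50) -> 0xffd5
vd[3] sub(0xd5,0x25) -> 0xb0
vd[4] sub(0xec,0x15) -> 0xd7
vd[5] sub(0x91,0x01) -> 0x90
vd[6] sub(0xd7,0xd9) -> 0xfffe
vd[7] sub(0xcb,0x14) -> 0xb7
vd[8] tail/zero -> 0x00
vd[9] tail/zero -> 0x00
vd[10] tail/zero -> 0x00
vd[11] tail/zero -> 0x00
vd[12] tail/zero -> 0x00
vd[13] tail/zero -> 0x00
vd[14] tail/zero -> 0x00
vd[15] tail/zero -> 0x00

vd = [36, 33, 65493, 176, 215, 144, 65534, 183, 0, 0, 0, 0, 0, 0, 0, 0]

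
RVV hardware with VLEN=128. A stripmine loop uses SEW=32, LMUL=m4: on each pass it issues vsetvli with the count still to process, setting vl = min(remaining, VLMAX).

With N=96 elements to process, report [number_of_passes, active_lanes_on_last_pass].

[iterations, last_vl] = [6, 16]

lanes per group: 128·4/32 = 16
iterations = ceil(96/16) = 6; final-pass vl = 16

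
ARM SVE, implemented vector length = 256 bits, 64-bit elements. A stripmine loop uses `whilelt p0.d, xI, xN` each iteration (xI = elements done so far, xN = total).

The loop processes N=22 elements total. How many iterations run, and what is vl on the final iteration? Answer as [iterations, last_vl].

register lanes = 256/64 = 4
22 elements at 4/iter → 6 passes, remainder 2 on the last

[iterations, last_vl] = [6, 2]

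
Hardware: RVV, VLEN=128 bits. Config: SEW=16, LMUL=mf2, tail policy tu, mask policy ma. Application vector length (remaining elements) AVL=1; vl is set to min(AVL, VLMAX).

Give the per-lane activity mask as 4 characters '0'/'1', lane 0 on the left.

lanes per group: 128·1/2/16 = 4
vl = min(AVL, VLMAX) = min(1, 4) = 1
bits (lane 0 leftmost): 1000

predicate = 1000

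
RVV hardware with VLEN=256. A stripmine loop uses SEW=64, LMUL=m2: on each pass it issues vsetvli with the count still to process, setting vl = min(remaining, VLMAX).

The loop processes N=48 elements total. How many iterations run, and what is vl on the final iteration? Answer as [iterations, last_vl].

VLMAX = VLEN×LMUL/SEW = 256×2/64 = 8
48 elements at 8/iter → 6 passes, remainder 8 on the last

[iterations, last_vl] = [6, 8]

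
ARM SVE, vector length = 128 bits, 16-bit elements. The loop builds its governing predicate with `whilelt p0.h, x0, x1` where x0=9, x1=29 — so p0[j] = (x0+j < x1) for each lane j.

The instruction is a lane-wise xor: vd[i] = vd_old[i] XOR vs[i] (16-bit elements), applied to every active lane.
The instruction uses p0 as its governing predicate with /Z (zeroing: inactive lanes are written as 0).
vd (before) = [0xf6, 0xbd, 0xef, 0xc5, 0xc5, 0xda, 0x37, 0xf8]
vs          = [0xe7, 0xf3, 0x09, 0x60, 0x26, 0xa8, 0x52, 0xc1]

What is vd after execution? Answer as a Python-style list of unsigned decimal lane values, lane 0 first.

register lanes = 128/16 = 8
whilelt: lane j active iff 9+j < 29 → j < 20 → 8 active
lane  0: xor(0xf6,0xe7) ⇒ 0x11
lane  1: xor(0xbd,0xf3) ⇒ 0x4e
lane  2: xor(0xef,0x09) ⇒ 0xe6
lane  3: xor(0xc5,0x60) ⇒ 0xa5
lane  4: xor(0xc5,0x26) ⇒ 0xe3
lane  5: xor(0xda,0xa8) ⇒ 0x72
lane  6: xor(0x37,0x52) ⇒ 0x65
lane  7: xor(0xf8,0xc1) ⇒ 0x39

vd = [17, 78, 230, 165, 227, 114, 101, 57]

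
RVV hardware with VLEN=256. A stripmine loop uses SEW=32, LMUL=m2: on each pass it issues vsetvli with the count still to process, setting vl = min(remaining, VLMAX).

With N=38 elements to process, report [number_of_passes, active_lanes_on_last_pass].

VLMAX = VLEN×LMUL/SEW = 256×2/32 = 16
iterations = ceil(38/16) = 3; final-pass vl = 6

[iterations, last_vl] = [3, 6]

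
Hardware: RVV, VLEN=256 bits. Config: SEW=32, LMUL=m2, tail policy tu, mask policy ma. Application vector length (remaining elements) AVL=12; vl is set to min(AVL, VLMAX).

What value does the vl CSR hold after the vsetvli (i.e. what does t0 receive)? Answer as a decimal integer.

vl = 12

lanes per group: 256·2/32 = 16
vl = min(AVL, VLMAX) = min(12, 16) = 12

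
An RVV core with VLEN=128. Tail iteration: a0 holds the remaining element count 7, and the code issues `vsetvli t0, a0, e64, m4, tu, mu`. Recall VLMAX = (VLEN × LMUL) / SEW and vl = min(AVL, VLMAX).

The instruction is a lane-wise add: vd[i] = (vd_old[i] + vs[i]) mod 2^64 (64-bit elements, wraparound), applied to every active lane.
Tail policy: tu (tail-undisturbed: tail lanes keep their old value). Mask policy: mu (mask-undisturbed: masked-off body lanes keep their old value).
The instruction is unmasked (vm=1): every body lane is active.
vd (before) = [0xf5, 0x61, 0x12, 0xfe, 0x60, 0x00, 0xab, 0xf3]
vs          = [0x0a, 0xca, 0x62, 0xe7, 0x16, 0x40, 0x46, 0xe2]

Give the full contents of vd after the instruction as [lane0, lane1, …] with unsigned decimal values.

VLMAX = VLEN×LMUL/SEW = 128×4/64 = 8
vl = min(AVL, VLMAX) = min(7, 8) = 7
[0] add(0xf5,0x0a) = 0xff
[1] add(0x61,0xca) = 0x12b
[2] add(0x12,0x62) = 0x74
[3] add(0xfe,0xe7) = 0x1e5
[4] add(0x60,0x16) = 0x76
[5] add(0x00,0x40) = 0x40
[6] add(0xab,0x46) = 0xf1
[7] tail/keep = 0xf3

vd = [255, 299, 116, 485, 118, 64, 241, 243]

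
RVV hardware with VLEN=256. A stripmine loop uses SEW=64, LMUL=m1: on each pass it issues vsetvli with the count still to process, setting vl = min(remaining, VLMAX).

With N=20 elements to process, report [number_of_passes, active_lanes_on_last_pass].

[iterations, last_vl] = [5, 4]

VLMAX = VLEN×LMUL/SEW = 256×1/64 = 4
iterations = ceil(20/4) = 5; final-pass vl = 4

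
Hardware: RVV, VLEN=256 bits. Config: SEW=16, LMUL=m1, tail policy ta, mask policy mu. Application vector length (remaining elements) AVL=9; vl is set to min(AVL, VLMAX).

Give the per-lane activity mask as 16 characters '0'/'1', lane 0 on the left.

predicate = 1111111110000000

VLMAX = VLEN×LMUL/SEW = 256×1/16 = 16
vl ← min(9, 16) = 9
bits (lane 0 leftmost): 1111111110000000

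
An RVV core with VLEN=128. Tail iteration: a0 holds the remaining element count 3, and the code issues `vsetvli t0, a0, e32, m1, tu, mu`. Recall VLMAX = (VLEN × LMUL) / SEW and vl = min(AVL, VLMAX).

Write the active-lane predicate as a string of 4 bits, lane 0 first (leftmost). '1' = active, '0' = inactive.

lanes per group: 128·1/32 = 4
AVL=3 ≤ VLMAX=4, so vl = 3
bits (lane 0 leftmost): 1110

predicate = 1110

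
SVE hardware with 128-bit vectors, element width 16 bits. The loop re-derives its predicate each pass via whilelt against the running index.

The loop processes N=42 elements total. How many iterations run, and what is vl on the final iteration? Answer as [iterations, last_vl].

register lanes = 128/16 = 8
N=42: ⌈42/8⌉ = 6 iters; last vl = 42 − 5×8 = 2

[iterations, last_vl] = [6, 2]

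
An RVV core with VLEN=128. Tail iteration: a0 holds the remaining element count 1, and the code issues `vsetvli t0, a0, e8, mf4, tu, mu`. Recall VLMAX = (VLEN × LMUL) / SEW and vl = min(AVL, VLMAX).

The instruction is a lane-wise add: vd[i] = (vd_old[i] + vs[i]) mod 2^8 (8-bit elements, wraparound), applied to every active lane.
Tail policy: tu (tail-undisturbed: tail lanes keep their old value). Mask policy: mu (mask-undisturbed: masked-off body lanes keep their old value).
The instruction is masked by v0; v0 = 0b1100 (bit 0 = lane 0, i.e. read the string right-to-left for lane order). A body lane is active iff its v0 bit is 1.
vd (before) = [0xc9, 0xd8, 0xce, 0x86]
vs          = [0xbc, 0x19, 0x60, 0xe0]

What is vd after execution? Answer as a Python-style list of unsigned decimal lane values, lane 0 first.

VLMAX = (128 × 1/4) / 8 = 4 lanes
vl = min(AVL, VLMAX) = min(1, 4) = 1
[0] mask-off/keep = 0xc9
[1] tail/keep = 0xd8
[2] tail/keep = 0xce
[3] tail/keep = 0x86

vd = [201, 216, 206, 134]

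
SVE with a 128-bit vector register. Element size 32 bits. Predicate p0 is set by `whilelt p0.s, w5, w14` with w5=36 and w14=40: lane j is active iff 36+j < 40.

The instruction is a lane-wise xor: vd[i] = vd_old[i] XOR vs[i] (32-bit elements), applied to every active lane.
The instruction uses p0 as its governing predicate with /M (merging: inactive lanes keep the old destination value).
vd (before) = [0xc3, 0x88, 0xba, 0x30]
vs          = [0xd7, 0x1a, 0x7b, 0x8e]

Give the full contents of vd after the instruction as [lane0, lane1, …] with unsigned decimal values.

vd = [20, 146, 193, 190]

128-bit reg / 32-bit elem → 4 lanes
whilelt: lane j active iff 36+j < 40 → j < 4 → 4 active
vd[0] xor(0xc3,0xd7) -> 0x14
vd[1] xor(0x88,0x1a) -> 0x92
vd[2] xor(0xba,0x7b) -> 0xc1
vd[3] xor(0x30,0x8e) -> 0xbe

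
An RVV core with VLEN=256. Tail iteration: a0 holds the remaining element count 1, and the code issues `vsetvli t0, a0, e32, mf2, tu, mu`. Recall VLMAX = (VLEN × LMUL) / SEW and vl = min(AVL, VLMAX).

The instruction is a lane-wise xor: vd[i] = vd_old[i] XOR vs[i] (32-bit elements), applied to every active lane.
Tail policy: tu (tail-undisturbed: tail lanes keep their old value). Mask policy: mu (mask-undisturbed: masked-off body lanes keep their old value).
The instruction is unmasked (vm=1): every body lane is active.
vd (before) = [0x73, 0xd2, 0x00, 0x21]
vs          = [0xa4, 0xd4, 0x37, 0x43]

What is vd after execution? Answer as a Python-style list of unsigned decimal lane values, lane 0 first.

vd = [215, 210, 0, 33]

VLMAX = VLEN×LMUL/SEW = 256×1/2/32 = 4
AVL=1 ≤ VLMAX=4, so vl = 1
  i=0: xor(0x73,0xa4) → 215
  i=1: tail/keep → 210
  i=2: tail/keep → 0
  i=3: tail/keep → 33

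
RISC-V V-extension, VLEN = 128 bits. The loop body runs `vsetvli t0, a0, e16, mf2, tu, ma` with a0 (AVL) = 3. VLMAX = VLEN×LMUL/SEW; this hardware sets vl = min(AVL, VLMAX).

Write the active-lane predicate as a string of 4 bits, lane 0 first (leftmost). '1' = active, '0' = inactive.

VLMAX = (128 × 1/2) / 16 = 4 lanes
AVL=3 ≤ VLMAX=4, so vl = 3
bits (lane 0 leftmost): 1110

predicate = 1110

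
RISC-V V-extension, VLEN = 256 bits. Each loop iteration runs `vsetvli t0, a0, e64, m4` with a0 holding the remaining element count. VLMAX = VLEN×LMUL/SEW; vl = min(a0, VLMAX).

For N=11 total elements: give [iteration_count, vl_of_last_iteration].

[iterations, last_vl] = [1, 11]

VLMAX = (256 × 4) / 64 = 16 lanes
iterations = ceil(11/16) = 1; final-pass vl = 11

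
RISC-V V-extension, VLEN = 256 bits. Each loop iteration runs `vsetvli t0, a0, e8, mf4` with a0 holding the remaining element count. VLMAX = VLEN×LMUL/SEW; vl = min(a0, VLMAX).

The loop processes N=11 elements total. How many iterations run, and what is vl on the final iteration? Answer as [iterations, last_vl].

[iterations, last_vl] = [2, 3]

VLMAX = (256 × 1/4) / 8 = 8 lanes
iterations = ceil(11/8) = 2; final-pass vl = 3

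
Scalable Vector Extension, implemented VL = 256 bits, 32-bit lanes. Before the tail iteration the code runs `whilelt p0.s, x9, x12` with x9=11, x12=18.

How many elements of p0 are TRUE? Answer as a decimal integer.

register lanes = 256/32 = 8
p0[j] = (11+j < 18); true for j=0..6 → 7 lanes set

vl = 7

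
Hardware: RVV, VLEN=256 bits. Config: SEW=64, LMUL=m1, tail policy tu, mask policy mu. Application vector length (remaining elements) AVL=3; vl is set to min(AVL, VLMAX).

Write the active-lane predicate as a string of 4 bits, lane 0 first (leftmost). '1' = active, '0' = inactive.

predicate = 1110

lanes per group: 256·1/64 = 4
vl ← min(3, 4) = 3
bits (lane 0 leftmost): 1110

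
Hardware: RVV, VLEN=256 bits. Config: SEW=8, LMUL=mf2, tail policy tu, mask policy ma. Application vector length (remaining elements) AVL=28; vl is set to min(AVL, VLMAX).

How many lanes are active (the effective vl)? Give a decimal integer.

VLMAX = (256 × 1/2) / 8 = 16 lanes
vl = min(AVL, VLMAX) = min(28, 16) = 16

vl = 16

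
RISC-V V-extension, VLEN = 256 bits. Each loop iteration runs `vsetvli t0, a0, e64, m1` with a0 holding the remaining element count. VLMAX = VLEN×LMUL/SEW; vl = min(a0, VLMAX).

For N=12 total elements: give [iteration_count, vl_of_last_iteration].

[iterations, last_vl] = [3, 4]

VLMAX = VLEN×LMUL/SEW = 256×1/64 = 4
iterations = ceil(12/4) = 3; final-pass vl = 4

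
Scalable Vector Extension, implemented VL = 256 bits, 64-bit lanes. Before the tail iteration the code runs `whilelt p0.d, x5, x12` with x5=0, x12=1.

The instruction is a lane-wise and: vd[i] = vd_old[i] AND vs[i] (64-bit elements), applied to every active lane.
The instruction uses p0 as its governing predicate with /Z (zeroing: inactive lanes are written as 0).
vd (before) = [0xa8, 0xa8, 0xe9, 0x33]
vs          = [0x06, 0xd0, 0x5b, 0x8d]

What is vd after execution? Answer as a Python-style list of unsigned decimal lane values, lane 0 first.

register lanes = 256/64 = 4
p0[j] = (0+j < 1); true for j=0..0 → 1 lanes set
vd[0] and(0xa8,0x06) -> 0x00
vd[1] tail/zero -> 0x00
vd[2] tail/zero -> 0x00
vd[3] tail/zero -> 0x00

vd = [0, 0, 0, 0]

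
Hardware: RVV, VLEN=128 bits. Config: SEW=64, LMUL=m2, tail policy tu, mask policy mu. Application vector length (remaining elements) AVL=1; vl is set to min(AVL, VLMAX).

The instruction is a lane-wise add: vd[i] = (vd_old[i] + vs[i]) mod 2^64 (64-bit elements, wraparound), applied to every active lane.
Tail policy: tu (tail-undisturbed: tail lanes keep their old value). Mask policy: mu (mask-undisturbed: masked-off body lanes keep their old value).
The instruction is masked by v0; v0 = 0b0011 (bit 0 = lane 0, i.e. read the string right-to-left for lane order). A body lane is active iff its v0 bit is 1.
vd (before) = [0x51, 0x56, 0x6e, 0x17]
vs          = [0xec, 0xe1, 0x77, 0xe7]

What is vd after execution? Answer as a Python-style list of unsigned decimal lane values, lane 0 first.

lanes per group: 128·2/64 = 4
vl = min(AVL, VLMAX) = min(1, 4) = 1
[0] add(0x51,0xec) = 0x13d
[1] tail/keep = 0x56
[2] tail/keep = 0x6e
[3] tail/keep = 0x17

vd = [317, 86, 110, 23]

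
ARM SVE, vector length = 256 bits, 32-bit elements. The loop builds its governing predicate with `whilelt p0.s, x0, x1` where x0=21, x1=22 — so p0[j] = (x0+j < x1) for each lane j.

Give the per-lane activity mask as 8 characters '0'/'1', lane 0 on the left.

lane count: 256 div 32 = 8
whilelt: lane j active iff 21+j < 22 → j < 1 → 1 active
bits (lane 0 leftmost): 10000000

predicate = 10000000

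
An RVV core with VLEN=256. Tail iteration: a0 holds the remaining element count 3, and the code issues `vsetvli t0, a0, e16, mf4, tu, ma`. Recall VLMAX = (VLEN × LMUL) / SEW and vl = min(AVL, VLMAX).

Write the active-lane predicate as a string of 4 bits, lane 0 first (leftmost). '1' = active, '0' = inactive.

predicate = 1110

lanes per group: 256·1/4/16 = 4
vl = min(AVL, VLMAX) = min(3, 4) = 3
bits (lane 0 leftmost): 1110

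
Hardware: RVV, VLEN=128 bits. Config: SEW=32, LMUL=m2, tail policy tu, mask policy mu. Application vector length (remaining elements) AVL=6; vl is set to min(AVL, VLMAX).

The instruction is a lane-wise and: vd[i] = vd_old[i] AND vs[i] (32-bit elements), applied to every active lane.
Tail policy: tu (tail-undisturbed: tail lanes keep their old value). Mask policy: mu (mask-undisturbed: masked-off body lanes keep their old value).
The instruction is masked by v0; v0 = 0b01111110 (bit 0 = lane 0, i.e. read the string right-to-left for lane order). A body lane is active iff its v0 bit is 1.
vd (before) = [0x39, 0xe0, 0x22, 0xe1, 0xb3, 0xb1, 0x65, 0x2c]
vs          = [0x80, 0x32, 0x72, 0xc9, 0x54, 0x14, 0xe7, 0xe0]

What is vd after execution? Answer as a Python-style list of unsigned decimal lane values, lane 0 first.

VLMAX = VLEN×LMUL/SEW = 128×2/32 = 8
vl = min(AVL, VLMAX) = min(6, 8) = 6
vd[0] mask-off/keep -> 0x39
vd[1] and(0xe0,0x32) -> 0x20
vd[2] and(0x22,0x72) -> 0x22
vd[3] and(0xe1,0xc9) -> 0xc1
vd[4] and(0xb3,0x54) -> 0x10
vd[5] and(0xb1,0x14) -> 0x10
vd[6] tail/keep -> 0x65
vd[7] tail/keep -> 0x2c

vd = [57, 32, 34, 193, 16, 16, 101, 44]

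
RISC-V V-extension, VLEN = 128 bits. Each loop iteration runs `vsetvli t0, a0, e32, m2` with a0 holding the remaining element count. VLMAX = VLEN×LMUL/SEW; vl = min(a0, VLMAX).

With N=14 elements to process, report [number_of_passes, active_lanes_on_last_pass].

[iterations, last_vl] = [2, 6]

VLMAX = VLEN×LMUL/SEW = 128×2/32 = 8
N=14: ⌈14/8⌉ = 2 iters; last vl = 14 − 1×8 = 6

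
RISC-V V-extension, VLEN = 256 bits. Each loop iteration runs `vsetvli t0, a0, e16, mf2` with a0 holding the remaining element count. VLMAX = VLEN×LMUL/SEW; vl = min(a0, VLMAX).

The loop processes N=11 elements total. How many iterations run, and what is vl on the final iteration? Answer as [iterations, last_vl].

lanes per group: 256·1/2/16 = 8
N=11: ⌈11/8⌉ = 2 iters; last vl = 11 − 1×8 = 3

[iterations, last_vl] = [2, 3]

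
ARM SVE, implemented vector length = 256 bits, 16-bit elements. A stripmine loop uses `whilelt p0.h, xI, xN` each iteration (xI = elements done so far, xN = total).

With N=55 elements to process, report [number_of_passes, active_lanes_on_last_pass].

256-bit reg / 16-bit elem → 16 lanes
55 elements at 16/iter → 4 passes, remainder 7 on the last

[iterations, last_vl] = [4, 7]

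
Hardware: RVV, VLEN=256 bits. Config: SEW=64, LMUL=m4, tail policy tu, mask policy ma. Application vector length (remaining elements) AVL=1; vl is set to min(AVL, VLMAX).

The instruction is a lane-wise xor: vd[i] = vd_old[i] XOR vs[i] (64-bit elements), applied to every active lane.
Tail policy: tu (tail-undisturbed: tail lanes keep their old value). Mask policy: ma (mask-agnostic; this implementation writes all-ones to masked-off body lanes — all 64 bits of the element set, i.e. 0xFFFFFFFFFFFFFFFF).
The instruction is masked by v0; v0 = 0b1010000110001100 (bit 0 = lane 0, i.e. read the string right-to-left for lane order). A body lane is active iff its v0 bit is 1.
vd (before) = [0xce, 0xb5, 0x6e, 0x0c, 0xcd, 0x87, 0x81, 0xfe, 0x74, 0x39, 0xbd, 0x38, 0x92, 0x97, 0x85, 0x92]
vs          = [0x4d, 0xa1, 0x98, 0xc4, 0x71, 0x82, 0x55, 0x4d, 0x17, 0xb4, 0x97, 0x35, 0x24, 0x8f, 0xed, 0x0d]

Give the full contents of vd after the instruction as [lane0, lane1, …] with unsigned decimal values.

vd = [18446744073709551615, 181, 110, 12, 205, 135, 129, 254, 116, 57, 189, 56, 146, 151, 133, 146]

VLMAX = VLEN×LMUL/SEW = 256×4/64 = 16
vl = min(AVL, VLMAX) = min(1, 16) = 1
vd[0] mask-off/ones -> 0xffffffffffffffff
vd[1] tail/keep -> 0xb5
vd[2] tail/keep -> 0x6e
vd[3] tail/keep -> 0x0c
vd[4] tail/keep -> 0xcd
vd[5] tail/keep -> 0x87
vd[6] tail/keep -> 0x81
vd[7] tail/keep -> 0xfe
vd[8] tail/keep -> 0x74
vd[9] tail/keep -> 0x39
vd[10] tail/keep -> 0xbd
vd[11] tail/keep -> 0x38
vd[12] tail/keep -> 0x92
vd[13] tail/keep -> 0x97
vd[14] tail/keep -> 0x85
vd[15] tail/keep -> 0x92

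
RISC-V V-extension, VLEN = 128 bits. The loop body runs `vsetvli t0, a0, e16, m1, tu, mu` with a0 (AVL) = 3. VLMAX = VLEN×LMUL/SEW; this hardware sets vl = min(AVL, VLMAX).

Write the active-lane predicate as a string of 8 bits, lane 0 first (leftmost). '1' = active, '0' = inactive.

lanes per group: 128·1/16 = 8
vl = min(AVL, VLMAX) = min(3, 8) = 3
bits (lane 0 leftmost): 11100000

predicate = 11100000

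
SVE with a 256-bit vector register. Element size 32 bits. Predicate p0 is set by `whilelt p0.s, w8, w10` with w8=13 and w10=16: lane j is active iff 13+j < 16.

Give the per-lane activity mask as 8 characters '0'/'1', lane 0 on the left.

predicate = 11100000

register lanes = 256/32 = 8
whilelt: lane j active iff 13+j < 16 → j < 3 → 3 active
bits (lane 0 leftmost): 11100000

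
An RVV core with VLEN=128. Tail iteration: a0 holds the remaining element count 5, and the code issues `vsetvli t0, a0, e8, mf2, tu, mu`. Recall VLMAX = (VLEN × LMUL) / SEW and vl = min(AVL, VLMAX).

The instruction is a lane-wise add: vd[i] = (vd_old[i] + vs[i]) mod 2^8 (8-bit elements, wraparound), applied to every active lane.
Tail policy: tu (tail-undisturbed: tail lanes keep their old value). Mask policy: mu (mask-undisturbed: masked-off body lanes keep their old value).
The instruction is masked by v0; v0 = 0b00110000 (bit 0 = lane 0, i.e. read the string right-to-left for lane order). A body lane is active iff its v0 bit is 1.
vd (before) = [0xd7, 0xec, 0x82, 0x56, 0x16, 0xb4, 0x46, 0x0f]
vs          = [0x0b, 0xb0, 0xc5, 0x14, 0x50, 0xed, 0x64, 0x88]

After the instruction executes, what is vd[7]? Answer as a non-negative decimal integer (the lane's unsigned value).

lanes per group: 128·1/2/8 = 8
AVL=5 ≤ VLMAX=8, so vl = 5
[0] mask-off/keep = 0xd7
[1] mask-off/keep = 0xec
[2] mask-off/keep = 0x82
[3] mask-off/keep = 0x56
[4] add(0x16,0x50) = 0x66
[5] tail/keep = 0xb4
[6] tail/keep = 0x46
[7] tail/keep = 0x0f

vd[7] = 15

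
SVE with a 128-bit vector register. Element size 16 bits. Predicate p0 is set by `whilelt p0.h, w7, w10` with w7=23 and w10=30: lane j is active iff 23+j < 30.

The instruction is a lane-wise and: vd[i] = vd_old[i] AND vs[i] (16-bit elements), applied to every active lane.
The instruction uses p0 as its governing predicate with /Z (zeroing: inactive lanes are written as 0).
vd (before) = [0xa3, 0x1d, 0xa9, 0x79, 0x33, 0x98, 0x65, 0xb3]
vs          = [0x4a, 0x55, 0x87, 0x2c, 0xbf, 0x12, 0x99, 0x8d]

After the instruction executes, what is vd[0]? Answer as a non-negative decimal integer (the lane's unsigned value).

vd[0] = 2

128-bit reg / 16-bit elem → 8 lanes
whilelt: lane j active iff 23+j < 30 → j < 7 → 7 active
[0] and(0xa3,0x4a) = 0x02
[1] and(0x1d,0x55) = 0x15
[2] and(0xa9,0x87) = 0x81
[3] and(0x79,0x2c) = 0x28
[4] and(0x33,0xbf) = 0x33
[5] and(0x98,0x12) = 0x10
[6] and(0x65,0x99) = 0x01
[7] tail/zero = 0x00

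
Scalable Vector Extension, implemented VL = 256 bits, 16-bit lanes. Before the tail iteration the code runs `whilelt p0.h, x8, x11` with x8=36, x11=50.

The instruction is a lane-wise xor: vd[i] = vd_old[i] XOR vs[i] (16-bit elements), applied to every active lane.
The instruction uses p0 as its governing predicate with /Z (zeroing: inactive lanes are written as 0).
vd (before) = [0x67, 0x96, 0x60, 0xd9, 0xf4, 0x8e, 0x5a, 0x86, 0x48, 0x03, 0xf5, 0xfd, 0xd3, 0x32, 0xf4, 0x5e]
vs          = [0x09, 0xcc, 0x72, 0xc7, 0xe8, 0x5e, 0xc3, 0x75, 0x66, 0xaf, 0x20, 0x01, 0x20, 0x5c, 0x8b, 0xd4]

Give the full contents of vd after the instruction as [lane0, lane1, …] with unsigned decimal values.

vd = [110, 90, 18, 30, 28, 208, 153, 243, 46, 172, 213, 252, 243, 110, 0, 0]

lane count: 256 div 16 = 16
active while 36+j < 50, i.e. j ∈ [0,14) capped at 16 ⇒ 14
  i=0: xor(0x67,0x09) → 110
  i=1: xor(0x96,0xcc) → 90
  i=2: xor(0x60,0x72) → 18
  i=3: xor(0xd9,0xc7) → 30
  i=4: xor(0xf4,0xe8) → 28
  i=5: xor(0x8e,0x5e) → 208
  i=6: xor(0x5a,0xc3) → 153
  i=7: xor(0x86,0x75) → 243
  i=8: xor(0x48,0x66) → 46
  i=9: xor(0x03,0xaf) → 172
  i=10: xor(0xf5,0x20) → 213
  i=11: xor(0xfd,0x01) → 252
  i=12: xor(0xd3,0x20) → 243
  i=13: xor(0x32,0x5c) → 110
  i=14: tail/zero → 0
  i=15: tail/zero → 0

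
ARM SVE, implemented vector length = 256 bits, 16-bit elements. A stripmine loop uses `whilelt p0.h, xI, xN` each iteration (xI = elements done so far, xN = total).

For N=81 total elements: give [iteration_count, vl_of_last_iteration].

[iterations, last_vl] = [6, 1]

lane count: 256 div 16 = 16
iterations = ceil(81/16) = 6; final-pass vl = 1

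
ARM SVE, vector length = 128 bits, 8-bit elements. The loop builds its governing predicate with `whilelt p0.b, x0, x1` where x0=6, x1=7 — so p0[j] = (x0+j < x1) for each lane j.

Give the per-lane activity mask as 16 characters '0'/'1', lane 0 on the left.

predicate = 1000000000000000

lane count: 128 div 8 = 16
whilelt: lane j active iff 6+j < 7 → j < 1 → 1 active
bits (lane 0 leftmost): 1000000000000000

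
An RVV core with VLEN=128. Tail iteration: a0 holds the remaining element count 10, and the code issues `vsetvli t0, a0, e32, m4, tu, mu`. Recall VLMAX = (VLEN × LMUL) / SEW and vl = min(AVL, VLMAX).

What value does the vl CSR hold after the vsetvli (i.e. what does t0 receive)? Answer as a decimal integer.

VLMAX = (128 × 4) / 32 = 16 lanes
vl ← min(10, 16) = 10

vl = 10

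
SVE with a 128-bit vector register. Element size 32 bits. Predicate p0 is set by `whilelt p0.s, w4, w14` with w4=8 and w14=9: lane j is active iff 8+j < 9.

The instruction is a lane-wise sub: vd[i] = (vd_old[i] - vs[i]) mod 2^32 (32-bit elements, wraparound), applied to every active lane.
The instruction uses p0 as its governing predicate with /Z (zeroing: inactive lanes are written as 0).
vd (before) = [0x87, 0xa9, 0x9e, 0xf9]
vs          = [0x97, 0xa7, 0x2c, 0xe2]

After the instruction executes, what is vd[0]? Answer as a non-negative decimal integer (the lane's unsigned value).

vd[0] = 4294967280

lane count: 128 div 32 = 4
whilelt: lane j active iff 8+j < 9 → j < 1 → 1 active
[0] sub(0x87,0x97) = 0xfffffff0
[1] tail/zero = 0x00
[2] tail/zero = 0x00
[3] tail/zero = 0x00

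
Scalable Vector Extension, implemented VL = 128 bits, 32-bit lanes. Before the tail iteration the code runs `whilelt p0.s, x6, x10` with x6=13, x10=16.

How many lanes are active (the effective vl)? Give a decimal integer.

vl = 3

register lanes = 128/32 = 4
whilelt: lane j active iff 13+j < 16 → j < 3 → 3 active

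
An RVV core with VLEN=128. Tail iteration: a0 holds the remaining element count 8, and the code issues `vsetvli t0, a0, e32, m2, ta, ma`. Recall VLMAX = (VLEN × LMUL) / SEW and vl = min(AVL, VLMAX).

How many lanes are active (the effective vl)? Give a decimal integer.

vl = 8

VLMAX = VLEN×LMUL/SEW = 128×2/32 = 8
vl ← min(8, 8) = 8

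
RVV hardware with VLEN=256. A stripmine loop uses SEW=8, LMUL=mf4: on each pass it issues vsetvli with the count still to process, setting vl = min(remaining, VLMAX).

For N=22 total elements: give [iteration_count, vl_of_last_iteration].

[iterations, last_vl] = [3, 6]

lanes per group: 256·1/4/8 = 8
N=22: ⌈22/8⌉ = 3 iters; last vl = 22 − 2×8 = 6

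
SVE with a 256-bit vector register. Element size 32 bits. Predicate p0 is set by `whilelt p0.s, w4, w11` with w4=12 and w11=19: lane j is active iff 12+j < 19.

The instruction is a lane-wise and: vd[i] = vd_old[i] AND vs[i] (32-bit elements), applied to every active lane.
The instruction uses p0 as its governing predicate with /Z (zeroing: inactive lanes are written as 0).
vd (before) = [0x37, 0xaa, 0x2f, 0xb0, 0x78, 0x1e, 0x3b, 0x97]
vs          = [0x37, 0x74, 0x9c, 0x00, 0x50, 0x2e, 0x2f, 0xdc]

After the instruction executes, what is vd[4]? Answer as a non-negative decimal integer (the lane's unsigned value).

lane count: 256 div 32 = 8
active while 12+j < 19, i.e. j ∈ [0,7) capped at 8 ⇒ 7
lane  0: and(0x37,0x37) ⇒ 0x37
lane  1: and(0xaa,0x74) ⇒ 0x20
lane  2: and(0x2f,0x9c) ⇒ 0x0c
lane  3: and(0xb0,0x00) ⇒ 0x00
lane  4: and(0x78,0x50) ⇒ 0x50
lane  5: and(0x1e,0x2e) ⇒ 0x0e
lane  6: and(0x3b,0x2f) ⇒ 0x2b
lane  7: tail/zero ⇒ 0x00

vd[4] = 80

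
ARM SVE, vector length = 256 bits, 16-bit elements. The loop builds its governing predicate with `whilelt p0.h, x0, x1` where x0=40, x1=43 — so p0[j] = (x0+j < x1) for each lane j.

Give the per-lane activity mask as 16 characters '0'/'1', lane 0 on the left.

256-bit reg / 16-bit elem → 16 lanes
whilelt: lane j active iff 40+j < 43 → j < 3 → 3 active
bits (lane 0 leftmost): 1110000000000000

predicate = 1110000000000000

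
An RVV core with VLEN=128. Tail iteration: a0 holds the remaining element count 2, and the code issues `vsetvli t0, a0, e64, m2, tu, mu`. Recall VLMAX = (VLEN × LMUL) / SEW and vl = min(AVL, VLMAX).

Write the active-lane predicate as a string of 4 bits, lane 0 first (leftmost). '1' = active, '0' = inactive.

predicate = 1100

lanes per group: 128·2/64 = 4
AVL=2 ≤ VLMAX=4, so vl = 2
bits (lane 0 leftmost): 1100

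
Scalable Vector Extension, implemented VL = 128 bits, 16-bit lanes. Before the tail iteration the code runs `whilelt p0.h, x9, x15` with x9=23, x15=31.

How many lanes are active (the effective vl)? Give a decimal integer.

lane count: 128 div 16 = 8
whilelt: lane j active iff 23+j < 31 → j < 8 → 8 active

vl = 8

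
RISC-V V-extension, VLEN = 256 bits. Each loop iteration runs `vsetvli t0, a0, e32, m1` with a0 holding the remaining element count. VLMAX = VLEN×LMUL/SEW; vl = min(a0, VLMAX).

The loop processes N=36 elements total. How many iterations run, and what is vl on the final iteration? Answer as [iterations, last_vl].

lanes per group: 256·1/32 = 8
N=36: ⌈36/8⌉ = 5 iters; last vl = 36 − 4×8 = 4

[iterations, last_vl] = [5, 4]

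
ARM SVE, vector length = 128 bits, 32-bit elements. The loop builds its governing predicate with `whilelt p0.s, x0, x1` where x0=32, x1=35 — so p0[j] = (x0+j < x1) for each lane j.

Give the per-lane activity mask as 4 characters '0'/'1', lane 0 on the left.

lane count: 128 div 32 = 4
p0[j] = (32+j < 35); true for j=0..2 → 3 lanes set
bits (lane 0 leftmost): 1110

predicate = 1110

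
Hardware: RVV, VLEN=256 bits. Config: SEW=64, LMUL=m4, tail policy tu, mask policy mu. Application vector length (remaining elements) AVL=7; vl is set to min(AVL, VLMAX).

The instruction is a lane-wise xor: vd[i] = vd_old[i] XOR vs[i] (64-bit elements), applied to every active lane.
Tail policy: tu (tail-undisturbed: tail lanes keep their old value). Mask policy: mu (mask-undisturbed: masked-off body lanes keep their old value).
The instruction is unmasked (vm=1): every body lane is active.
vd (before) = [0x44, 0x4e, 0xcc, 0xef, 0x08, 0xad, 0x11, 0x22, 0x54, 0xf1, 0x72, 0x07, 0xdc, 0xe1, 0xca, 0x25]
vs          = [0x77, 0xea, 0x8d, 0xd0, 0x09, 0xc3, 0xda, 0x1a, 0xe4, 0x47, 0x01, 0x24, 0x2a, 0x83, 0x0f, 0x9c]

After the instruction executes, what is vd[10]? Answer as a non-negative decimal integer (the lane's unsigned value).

VLMAX = (256 × 4) / 64 = 16 lanes
vl ← min(7, 16) = 7
lane  0: xor(0x44,0x77) ⇒ 0x33
lane  1: xor(0x4e,0xea) ⇒ 0xa4
lane  2: xor(0xcc,0x8d) ⇒ 0x41
lane  3: xor(0xef,0xd0) ⇒ 0x3f
lane  4: xor(0x08,0x09) ⇒ 0x01
lane  5: xor(0xad,0xc3) ⇒ 0x6e
lane  6: xor(0x11,0xda) ⇒ 0xcb
lane  7: tail/keep ⇒ 0x22
lane  8: tail/keep ⇒ 0x54
lane  9: tail/keep ⇒ 0xf1
lane 10: tail/keep ⇒ 0x72
lane 11: tail/keep ⇒ 0x07
lane 12: tail/keep ⇒ 0xdc
lane 13: tail/keep ⇒ 0xe1
lane 14: tail/keep ⇒ 0xca
lane 15: tail/keep ⇒ 0x25

vd[10] = 114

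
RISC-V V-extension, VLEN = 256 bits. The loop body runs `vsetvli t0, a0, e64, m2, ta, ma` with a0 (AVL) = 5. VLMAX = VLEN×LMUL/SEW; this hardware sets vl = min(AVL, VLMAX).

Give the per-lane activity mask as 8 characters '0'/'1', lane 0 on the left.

predicate = 11111000

VLMAX = (256 × 2) / 64 = 8 lanes
vl = min(AVL, VLMAX) = min(5, 8) = 5
bits (lane 0 leftmost): 11111000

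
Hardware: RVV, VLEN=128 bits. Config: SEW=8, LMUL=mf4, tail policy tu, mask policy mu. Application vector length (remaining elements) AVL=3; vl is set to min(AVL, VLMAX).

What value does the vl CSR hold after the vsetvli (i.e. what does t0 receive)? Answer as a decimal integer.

vl = 3

lanes per group: 128·1/4/8 = 4
vl ← min(3, 4) = 3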